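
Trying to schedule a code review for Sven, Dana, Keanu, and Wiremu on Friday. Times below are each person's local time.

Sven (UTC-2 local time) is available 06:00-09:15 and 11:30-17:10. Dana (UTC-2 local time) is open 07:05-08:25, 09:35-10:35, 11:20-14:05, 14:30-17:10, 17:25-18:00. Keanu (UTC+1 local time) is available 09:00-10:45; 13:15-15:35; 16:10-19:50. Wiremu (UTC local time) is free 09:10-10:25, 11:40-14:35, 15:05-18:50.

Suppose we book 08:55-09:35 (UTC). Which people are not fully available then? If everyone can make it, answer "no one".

Sven in UTC: 08:00-11:15, 13:30-19:10 (add 2h to convert from UTC-2).
Dana in UTC: 09:05-10:25, 11:35-12:35, 13:20-16:05, 16:30-19:10, 19:25-20:00 (add 2h to convert from UTC-2).
Keanu in UTC: 08:00-09:45, 12:15-14:35, 15:10-18:50 (subtract 1h to convert from UTC+1).
Wiremu in UTC: 09:10-10:25, 11:40-14:35, 15:05-18:50.
Sven: free for 08:55-09:35. Dana: not fully free for 08:55-09:35. Keanu: free for 08:55-09:35. Wiremu: not fully free for 08:55-09:35.

Dana, Wiremu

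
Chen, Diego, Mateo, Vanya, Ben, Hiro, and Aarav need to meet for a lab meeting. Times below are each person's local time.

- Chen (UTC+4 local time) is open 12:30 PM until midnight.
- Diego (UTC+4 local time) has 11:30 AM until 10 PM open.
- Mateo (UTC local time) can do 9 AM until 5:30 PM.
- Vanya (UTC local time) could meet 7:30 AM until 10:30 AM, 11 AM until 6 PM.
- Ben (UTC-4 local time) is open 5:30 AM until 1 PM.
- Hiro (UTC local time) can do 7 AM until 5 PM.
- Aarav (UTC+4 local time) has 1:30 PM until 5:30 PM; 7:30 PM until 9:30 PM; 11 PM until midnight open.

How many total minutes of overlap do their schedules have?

300

Chen in UTC: 08:30-20:00 (subtract 4h to convert from UTC+4).
Diego in UTC: 07:30-18:00 (subtract 4h to convert from UTC+4).
Mateo in UTC: 09:00-17:30.
Vanya in UTC: 07:30-10:30, 11:00-18:00.
Ben in UTC: 09:30-17:00 (add 4h to convert from UTC-4).
Hiro in UTC: 07:00-17:00.
Aarav in UTC: 09:30-13:30, 15:30-17:30, 19:00-20:00 (subtract 4h to convert from UTC+4).
Chen ∩ Diego: 08:30-18:00.
Chen ∩ Diego ∩ Mateo: 09:00-17:30.
Chen ∩ Diego ∩ Mateo ∩ Vanya: 09:00-10:30, 11:00-17:30.
Chen ∩ Diego ∩ Mateo ∩ Vanya ∩ Ben: 09:30-10:30, 11:00-17:00.
Chen ∩ Diego ∩ Mateo ∩ Vanya ∩ Ben ∩ Hiro: 09:30-10:30, 11:00-17:00.
Chen ∩ Diego ∩ Mateo ∩ Vanya ∩ Ben ∩ Hiro ∩ Aarav: 09:30-10:30, 11:00-13:30, 15:30-17:00.
Those are the intersection windows.
Summing the common windows: 60 + 150 + 90 = 300 minutes.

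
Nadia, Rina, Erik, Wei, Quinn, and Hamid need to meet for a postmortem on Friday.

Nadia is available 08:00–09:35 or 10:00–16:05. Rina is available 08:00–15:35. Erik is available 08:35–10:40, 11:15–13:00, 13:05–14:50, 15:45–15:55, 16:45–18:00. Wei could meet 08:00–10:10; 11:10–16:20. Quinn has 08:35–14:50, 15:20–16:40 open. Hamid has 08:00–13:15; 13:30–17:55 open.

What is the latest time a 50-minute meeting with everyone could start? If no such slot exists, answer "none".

14:00

Nadia ∩ Rina: 08:00-09:35, 10:00-15:35.
Nadia ∩ Rina ∩ Erik: 08:35-09:35, 10:00-10:40, 11:15-13:00, 13:05-14:50.
Nadia ∩ Rina ∩ Erik ∩ Wei: 08:35-09:35, 10:00-10:10, 11:15-13:00, 13:05-14:50.
Nadia ∩ Rina ∩ Erik ∩ Wei ∩ Quinn: 08:35-09:35, 10:00-10:10, 11:15-13:00, 13:05-14:50.
Nadia ∩ Rina ∩ Erik ∩ Wei ∩ Quinn ∩ Hamid: 08:35-09:35, 10:00-10:10, 11:15-13:00, 13:05-13:15, 13:30-14:50.
Those are the intersection windows.
The last common window of at least 50 minutes is 13:30-14:50; a 50-minute meeting can start as late as 14:00 and still end by 14:50.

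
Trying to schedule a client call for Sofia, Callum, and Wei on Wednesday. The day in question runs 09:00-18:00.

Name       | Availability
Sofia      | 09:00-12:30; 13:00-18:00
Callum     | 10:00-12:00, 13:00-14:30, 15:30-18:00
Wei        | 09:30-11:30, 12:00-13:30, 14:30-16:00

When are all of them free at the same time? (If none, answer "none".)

Sofia ∩ Callum: 10:00-12:00, 13:00-14:30, 15:30-18:00.
Sofia ∩ Callum ∩ Wei: 10:00-11:30, 13:00-13:30, 15:30-16:00.

10:00-11:30, 13:00-13:30, 15:30-16:00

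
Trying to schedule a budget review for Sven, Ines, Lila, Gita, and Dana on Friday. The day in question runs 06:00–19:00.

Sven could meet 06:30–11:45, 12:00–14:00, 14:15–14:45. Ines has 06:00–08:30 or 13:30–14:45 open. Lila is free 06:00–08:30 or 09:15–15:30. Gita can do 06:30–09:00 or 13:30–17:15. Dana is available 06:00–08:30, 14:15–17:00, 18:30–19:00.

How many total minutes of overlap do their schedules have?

150

Sven ∩ Ines: 06:30-08:30, 13:30-14:00, 14:15-14:45.
Sven ∩ Ines ∩ Lila: 06:30-08:30, 13:30-14:00, 14:15-14:45.
Sven ∩ Ines ∩ Lila ∩ Gita: 06:30-08:30, 13:30-14:00, 14:15-14:45.
Sven ∩ Ines ∩ Lila ∩ Gita ∩ Dana: 06:30-08:30, 14:15-14:45.
So the common availability across everyone is 06:30-08:30, 14:15-14:45.
Summing the common windows: 120 + 30 = 150 minutes.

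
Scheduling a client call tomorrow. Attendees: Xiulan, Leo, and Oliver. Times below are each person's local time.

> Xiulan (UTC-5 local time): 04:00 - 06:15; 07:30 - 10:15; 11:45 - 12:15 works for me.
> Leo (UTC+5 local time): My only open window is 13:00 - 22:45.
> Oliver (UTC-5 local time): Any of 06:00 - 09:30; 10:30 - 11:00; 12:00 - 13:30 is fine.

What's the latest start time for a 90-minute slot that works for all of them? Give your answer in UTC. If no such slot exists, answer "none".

Xiulan in UTC: 09:00-11:15, 12:30-15:15, 16:45-17:15 (add 5h to convert from UTC-5).
Leo in UTC: 08:00-17:45 (subtract 5h to convert from UTC+5).
Oliver in UTC: 11:00-14:30, 15:30-16:00, 17:00-18:30 (add 5h to convert from UTC-5).
Xiulan ∩ Leo: 09:00-11:15, 12:30-15:15, 16:45-17:15.
Xiulan ∩ Leo ∩ Oliver: 11:00-11:15, 12:30-14:30, 17:00-17:15.
So the common availability across everyone is 11:00-11:15, 12:30-14:30, 17:00-17:15.
The last common window of at least 90 minutes is 12:30-14:30; a 90-minute meeting can start as late as 13:00 and still end by 14:30.

13:00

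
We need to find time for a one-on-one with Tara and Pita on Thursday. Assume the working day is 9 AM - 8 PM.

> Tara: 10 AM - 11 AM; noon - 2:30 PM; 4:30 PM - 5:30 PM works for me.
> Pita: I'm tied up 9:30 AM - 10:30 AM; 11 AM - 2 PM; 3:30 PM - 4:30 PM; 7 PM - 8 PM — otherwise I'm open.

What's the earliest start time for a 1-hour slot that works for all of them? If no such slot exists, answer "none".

Tara free: 10:00-11:00, 12:00-14:30, 16:30-17:30.
Pita free: 09:00-09:30, 10:30-11:00, 14:00-15:30, 16:30-19:00 (invert busy blocks within the working day).
Tara ∩ Pita: 10:30-11:00, 14:00-14:30, 16:30-17:30.
The first common window of at least 60 minutes is 16:30-17:30, so the earliest start is 16:30.

16:30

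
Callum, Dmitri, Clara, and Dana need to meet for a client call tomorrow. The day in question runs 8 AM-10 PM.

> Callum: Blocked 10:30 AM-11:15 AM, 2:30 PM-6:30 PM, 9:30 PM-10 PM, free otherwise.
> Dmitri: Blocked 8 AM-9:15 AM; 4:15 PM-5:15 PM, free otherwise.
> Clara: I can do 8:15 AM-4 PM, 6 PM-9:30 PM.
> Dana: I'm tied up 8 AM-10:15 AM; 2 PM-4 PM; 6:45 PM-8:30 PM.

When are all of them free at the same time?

10:15-10:30, 11:15-14:00, 18:30-18:45, 20:30-21:30

Callum free: 08:00-10:30, 11:15-14:30, 18:30-21:30 (invert busy blocks within the working day).
Dmitri free: 09:15-16:15, 17:15-22:00 (invert busy blocks within the working day).
Clara free: 08:15-16:00, 18:00-21:30.
Dana free: 10:15-14:00, 16:00-18:45, 20:30-22:00 (invert busy blocks within the working day).
Callum ∩ Dmitri: 09:15-10:30, 11:15-14:30, 18:30-21:30.
Callum ∩ Dmitri ∩ Clara: 09:15-10:30, 11:15-14:30, 18:30-21:30.
Callum ∩ Dmitri ∩ Clara ∩ Dana: 10:15-10:30, 11:15-14:00, 18:30-18:45, 20:30-21:30.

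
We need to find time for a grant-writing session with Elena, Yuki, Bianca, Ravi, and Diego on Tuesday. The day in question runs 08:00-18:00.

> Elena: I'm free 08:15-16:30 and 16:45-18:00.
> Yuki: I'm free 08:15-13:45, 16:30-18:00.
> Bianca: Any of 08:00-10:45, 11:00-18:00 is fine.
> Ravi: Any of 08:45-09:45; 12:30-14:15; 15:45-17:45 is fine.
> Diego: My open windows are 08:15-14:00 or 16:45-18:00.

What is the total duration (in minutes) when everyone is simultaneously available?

195

Elena ∩ Yuki: 08:15-13:45, 16:45-18:00.
Elena ∩ Yuki ∩ Bianca: 08:15-10:45, 11:00-13:45, 16:45-18:00.
Elena ∩ Yuki ∩ Bianca ∩ Ravi: 08:45-09:45, 12:30-13:45, 16:45-17:45.
Elena ∩ Yuki ∩ Bianca ∩ Ravi ∩ Diego: 08:45-09:45, 12:30-13:45, 16:45-17:45.
Summing the common windows: 60 + 75 + 60 = 195 minutes.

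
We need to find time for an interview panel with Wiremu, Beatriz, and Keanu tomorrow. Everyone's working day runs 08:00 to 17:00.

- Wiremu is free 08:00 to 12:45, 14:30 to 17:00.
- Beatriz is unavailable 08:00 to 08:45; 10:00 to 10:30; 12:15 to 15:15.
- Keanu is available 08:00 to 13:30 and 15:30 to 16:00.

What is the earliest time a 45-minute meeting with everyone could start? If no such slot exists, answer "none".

08:45

Wiremu free: 08:00-12:45, 14:30-17:00.
Beatriz free: 08:45-10:00, 10:30-12:15, 15:15-17:00 (invert busy blocks within the working day).
Keanu free: 08:00-13:30, 15:30-16:00.
Wiremu ∩ Beatriz: 08:45-10:00, 10:30-12:15, 15:15-17:00.
Wiremu ∩ Beatriz ∩ Keanu: 08:45-10:00, 10:30-12:15, 15:30-16:00.
Those are the intersection windows.
The first common window of at least 45 minutes is 08:45-10:00, so the earliest start is 08:45.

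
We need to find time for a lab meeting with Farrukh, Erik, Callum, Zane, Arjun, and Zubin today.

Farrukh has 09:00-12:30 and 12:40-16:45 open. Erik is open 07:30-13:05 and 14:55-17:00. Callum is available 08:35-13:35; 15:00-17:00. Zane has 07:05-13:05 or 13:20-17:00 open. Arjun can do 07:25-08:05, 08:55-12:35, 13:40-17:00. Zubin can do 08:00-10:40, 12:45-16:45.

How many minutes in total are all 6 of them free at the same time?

205

Farrukh ∩ Erik: 09:00-12:30, 12:40-13:05, 14:55-16:45.
Farrukh ∩ Erik ∩ Callum: 09:00-12:30, 12:40-13:05, 15:00-16:45.
Farrukh ∩ Erik ∩ Callum ∩ Zane: 09:00-12:30, 12:40-13:05, 15:00-16:45.
Farrukh ∩ Erik ∩ Callum ∩ Zane ∩ Arjun: 09:00-12:30, 15:00-16:45.
Farrukh ∩ Erik ∩ Callum ∩ Zane ∩ Arjun ∩ Zubin: 09:00-10:40, 15:00-16:45.
So the common availability across everyone is 09:00-10:40, 15:00-16:45.
Summing the common windows: 100 + 105 = 205 minutes.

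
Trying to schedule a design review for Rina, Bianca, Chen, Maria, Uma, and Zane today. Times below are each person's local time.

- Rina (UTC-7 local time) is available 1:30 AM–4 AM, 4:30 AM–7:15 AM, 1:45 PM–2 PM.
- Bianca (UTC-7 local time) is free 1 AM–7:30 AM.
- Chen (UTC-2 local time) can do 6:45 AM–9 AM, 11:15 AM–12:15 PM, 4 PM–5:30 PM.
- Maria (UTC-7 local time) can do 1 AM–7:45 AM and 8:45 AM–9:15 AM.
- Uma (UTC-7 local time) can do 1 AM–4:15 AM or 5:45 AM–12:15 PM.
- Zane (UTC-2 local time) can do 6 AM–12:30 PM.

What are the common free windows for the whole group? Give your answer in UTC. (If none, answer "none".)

Rina in UTC: 08:30-11:00, 11:30-14:15, 20:45-21:00 (add 7h to convert from UTC-7).
Bianca in UTC: 08:00-14:30 (add 7h to convert from UTC-7).
Chen in UTC: 08:45-11:00, 13:15-14:15, 18:00-19:30 (add 2h to convert from UTC-2).
Maria in UTC: 08:00-14:45, 15:45-16:15 (add 7h to convert from UTC-7).
Uma in UTC: 08:00-11:15, 12:45-19:15 (add 7h to convert from UTC-7).
Zane in UTC: 08:00-14:30 (add 2h to convert from UTC-2).
Rina ∩ Bianca: 08:30-11:00, 11:30-14:15.
Rina ∩ Bianca ∩ Chen: 08:45-11:00, 13:15-14:15.
Rina ∩ Bianca ∩ Chen ∩ Maria: 08:45-11:00, 13:15-14:15.
Rina ∩ Bianca ∩ Chen ∩ Maria ∩ Uma: 08:45-11:00, 13:15-14:15.
Rina ∩ Bianca ∩ Chen ∩ Maria ∩ Uma ∩ Zane: 08:45-11:00, 13:15-14:15.

08:45-11:00, 13:15-14:15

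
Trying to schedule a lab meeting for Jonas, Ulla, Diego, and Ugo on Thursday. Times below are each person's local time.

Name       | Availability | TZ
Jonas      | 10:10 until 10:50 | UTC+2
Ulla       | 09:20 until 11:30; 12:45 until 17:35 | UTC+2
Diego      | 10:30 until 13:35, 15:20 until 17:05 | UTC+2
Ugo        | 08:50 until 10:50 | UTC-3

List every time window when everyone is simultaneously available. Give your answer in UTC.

none

Jonas in UTC: 08:10-08:50 (subtract 2h to convert from UTC+2).
Ulla in UTC: 07:20-09:30, 10:45-15:35 (subtract 2h to convert from UTC+2).
Diego in UTC: 08:30-11:35, 13:20-15:05 (subtract 2h to convert from UTC+2).
Ugo in UTC: 11:50-13:50 (add 3h to convert from UTC-3).
Jonas ∩ Ulla: 08:10-08:50.
Jonas ∩ Ulla ∩ Diego: 08:30-08:50.
Jonas ∩ Ulla ∩ Diego ∩ Ugo: ∅.
There is no time when everyone is free.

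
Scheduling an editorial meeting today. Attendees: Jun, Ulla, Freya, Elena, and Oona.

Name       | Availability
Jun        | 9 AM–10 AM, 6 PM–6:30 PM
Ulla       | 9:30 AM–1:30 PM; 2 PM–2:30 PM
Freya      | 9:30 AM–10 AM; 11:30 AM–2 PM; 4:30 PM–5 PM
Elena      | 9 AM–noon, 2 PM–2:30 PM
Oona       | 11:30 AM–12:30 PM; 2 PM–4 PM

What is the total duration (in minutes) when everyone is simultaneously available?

0

Jun ∩ Ulla: 09:30-10:00.
Jun ∩ Ulla ∩ Freya: 09:30-10:00.
Jun ∩ Ulla ∩ Freya ∩ Elena: 09:30-10:00.
Jun ∩ Ulla ∩ Freya ∩ Elena ∩ Oona: ∅.
There is no time when everyone is free.
There is no common window, so the total is 0 minutes.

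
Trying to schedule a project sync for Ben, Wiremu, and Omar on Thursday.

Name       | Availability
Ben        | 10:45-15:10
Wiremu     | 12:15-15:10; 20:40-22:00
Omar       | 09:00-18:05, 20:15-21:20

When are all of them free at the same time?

12:15-15:10

Ben ∩ Wiremu: 12:15-15:10.
Ben ∩ Wiremu ∩ Omar: 12:15-15:10.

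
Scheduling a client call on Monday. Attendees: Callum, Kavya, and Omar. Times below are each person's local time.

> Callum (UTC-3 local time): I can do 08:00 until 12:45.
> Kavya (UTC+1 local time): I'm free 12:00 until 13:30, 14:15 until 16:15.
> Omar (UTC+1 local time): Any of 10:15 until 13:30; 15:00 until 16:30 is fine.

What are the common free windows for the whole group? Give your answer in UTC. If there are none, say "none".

Callum in UTC: 11:00-15:45 (add 3h to convert from UTC-3).
Kavya in UTC: 11:00-12:30, 13:15-15:15 (subtract 1h to convert from UTC+1).
Omar in UTC: 09:15-12:30, 14:00-15:30 (subtract 1h to convert from UTC+1).
Callum ∩ Kavya: 11:00-12:30, 13:15-15:15.
Callum ∩ Kavya ∩ Omar: 11:00-12:30, 14:00-15:15.

11:00-12:30, 14:00-15:15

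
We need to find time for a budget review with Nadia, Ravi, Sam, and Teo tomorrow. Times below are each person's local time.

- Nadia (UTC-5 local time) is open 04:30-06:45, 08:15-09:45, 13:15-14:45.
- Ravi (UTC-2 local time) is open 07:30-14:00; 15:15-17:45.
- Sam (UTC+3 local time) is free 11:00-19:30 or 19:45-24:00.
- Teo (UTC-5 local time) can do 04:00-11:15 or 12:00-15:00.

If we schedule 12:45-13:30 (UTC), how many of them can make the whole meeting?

3

Nadia in UTC: 09:30-11:45, 13:15-14:45, 18:15-19:45 (add 5h to convert from UTC-5).
Ravi in UTC: 09:30-16:00, 17:15-19:45 (add 2h to convert from UTC-2).
Sam in UTC: 08:00-16:30, 16:45-21:00 (subtract 3h to convert from UTC+3).
Teo in UTC: 09:00-16:15, 17:00-20:00 (add 5h to convert from UTC-5).
Ravi, Sam, and Teo can make the full 12:45-13:30 slot — that's 3.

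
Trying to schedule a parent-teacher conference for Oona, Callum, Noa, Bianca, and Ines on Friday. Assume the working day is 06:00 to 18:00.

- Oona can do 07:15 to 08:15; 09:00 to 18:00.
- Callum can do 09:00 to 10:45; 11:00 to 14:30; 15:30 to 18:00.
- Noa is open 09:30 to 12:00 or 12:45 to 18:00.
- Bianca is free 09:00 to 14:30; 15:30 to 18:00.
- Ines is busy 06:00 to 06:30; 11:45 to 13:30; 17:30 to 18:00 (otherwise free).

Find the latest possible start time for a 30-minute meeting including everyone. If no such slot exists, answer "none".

17:00

Oona free: 07:15-08:15, 09:00-18:00.
Callum free: 09:00-10:45, 11:00-14:30, 15:30-18:00.
Noa free: 09:30-12:00, 12:45-18:00.
Bianca free: 09:00-14:30, 15:30-18:00.
Ines free: 06:30-11:45, 13:30-17:30 (invert busy blocks within the working day).
Oona ∩ Callum: 09:00-10:45, 11:00-14:30, 15:30-18:00.
Oona ∩ Callum ∩ Noa: 09:30-10:45, 11:00-12:00, 12:45-14:30, 15:30-18:00.
Oona ∩ Callum ∩ Noa ∩ Bianca: 09:30-10:45, 11:00-12:00, 12:45-14:30, 15:30-18:00.
Oona ∩ Callum ∩ Noa ∩ Bianca ∩ Ines: 09:30-10:45, 11:00-11:45, 13:30-14:30, 15:30-17:30.
Those are the intersection windows.
The last common window of at least 30 minutes is 15:30-17:30; a 30-minute meeting can start as late as 17:00 and still end by 17:30.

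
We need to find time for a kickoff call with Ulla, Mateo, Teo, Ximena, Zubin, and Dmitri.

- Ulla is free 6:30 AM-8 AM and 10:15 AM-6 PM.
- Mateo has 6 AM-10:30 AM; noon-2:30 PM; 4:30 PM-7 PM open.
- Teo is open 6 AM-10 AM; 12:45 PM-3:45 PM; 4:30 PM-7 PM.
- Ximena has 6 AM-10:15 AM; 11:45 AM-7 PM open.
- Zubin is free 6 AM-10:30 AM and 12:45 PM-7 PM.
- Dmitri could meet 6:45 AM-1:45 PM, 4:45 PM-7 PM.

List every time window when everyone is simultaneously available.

06:45-08:00, 12:45-13:45, 16:45-18:00

Ulla ∩ Mateo: 06:30-08:00, 10:15-10:30, 12:00-14:30, 16:30-18:00.
Ulla ∩ Mateo ∩ Teo: 06:30-08:00, 12:45-14:30, 16:30-18:00.
Ulla ∩ Mateo ∩ Teo ∩ Ximena: 06:30-08:00, 12:45-14:30, 16:30-18:00.
Ulla ∩ Mateo ∩ Teo ∩ Ximena ∩ Zubin: 06:30-08:00, 12:45-14:30, 16:30-18:00.
Ulla ∩ Mateo ∩ Teo ∩ Ximena ∩ Zubin ∩ Dmitri: 06:45-08:00, 12:45-13:45, 16:45-18:00.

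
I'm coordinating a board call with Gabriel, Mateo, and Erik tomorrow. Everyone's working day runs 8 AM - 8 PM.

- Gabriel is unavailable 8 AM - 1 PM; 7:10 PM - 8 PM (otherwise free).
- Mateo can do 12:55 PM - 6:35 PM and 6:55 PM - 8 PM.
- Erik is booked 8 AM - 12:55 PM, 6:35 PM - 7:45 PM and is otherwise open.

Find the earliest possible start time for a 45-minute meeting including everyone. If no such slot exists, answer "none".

Gabriel free: 13:00-19:10 (invert busy blocks within the working day).
Mateo free: 12:55-18:35, 18:55-20:00.
Erik free: 12:55-18:35, 19:45-20:00 (invert busy blocks within the working day).
Gabriel ∩ Mateo: 13:00-18:35, 18:55-19:10.
Gabriel ∩ Mateo ∩ Erik: 13:00-18:35.
The first common window of at least 45 minutes is 13:00-18:35, so the earliest start is 13:00.

13:00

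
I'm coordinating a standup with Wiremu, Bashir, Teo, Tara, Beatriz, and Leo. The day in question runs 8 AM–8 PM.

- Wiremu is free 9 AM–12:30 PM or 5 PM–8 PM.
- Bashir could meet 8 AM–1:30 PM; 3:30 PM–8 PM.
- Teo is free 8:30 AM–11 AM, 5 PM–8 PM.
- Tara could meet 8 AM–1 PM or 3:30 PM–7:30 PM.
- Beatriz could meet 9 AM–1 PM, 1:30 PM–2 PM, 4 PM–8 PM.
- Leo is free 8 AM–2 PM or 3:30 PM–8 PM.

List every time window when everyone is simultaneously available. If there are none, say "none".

Wiremu ∩ Bashir: 09:00-12:30, 17:00-20:00.
Wiremu ∩ Bashir ∩ Teo: 09:00-11:00, 17:00-20:00.
Wiremu ∩ Bashir ∩ Teo ∩ Tara: 09:00-11:00, 17:00-19:30.
Wiremu ∩ Bashir ∩ Teo ∩ Tara ∩ Beatriz: 09:00-11:00, 17:00-19:30.
Wiremu ∩ Bashir ∩ Teo ∩ Tara ∩ Beatriz ∩ Leo: 09:00-11:00, 17:00-19:30.
Those are the intersection windows.

09:00-11:00, 17:00-19:30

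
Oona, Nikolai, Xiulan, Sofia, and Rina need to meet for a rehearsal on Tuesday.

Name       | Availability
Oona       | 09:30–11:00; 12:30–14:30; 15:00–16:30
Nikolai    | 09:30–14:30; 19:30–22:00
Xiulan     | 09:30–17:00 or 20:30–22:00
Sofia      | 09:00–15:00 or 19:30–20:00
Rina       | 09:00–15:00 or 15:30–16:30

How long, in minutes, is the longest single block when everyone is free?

Oona ∩ Nikolai: 09:30-11:00, 12:30-14:30.
Oona ∩ Nikolai ∩ Xiulan: 09:30-11:00, 12:30-14:30.
Oona ∩ Nikolai ∩ Xiulan ∩ Sofia: 09:30-11:00, 12:30-14:30.
Oona ∩ Nikolai ∩ Xiulan ∩ Sofia ∩ Rina: 09:30-11:00, 12:30-14:30.
The longest is 12:30-14:30 at 120 minutes.

120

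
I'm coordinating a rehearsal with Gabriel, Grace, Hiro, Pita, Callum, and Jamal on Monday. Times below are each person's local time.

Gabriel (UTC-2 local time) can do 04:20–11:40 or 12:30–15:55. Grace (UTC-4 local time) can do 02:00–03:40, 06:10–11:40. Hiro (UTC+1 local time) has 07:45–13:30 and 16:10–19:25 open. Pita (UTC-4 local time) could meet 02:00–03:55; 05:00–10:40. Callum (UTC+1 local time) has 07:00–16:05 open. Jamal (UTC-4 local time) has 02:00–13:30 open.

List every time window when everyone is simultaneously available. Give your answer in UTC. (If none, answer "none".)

Gabriel in UTC: 06:20-13:40, 14:30-17:55 (add 2h to convert from UTC-2).
Grace in UTC: 06:00-07:40, 10:10-15:40 (add 4h to convert from UTC-4).
Hiro in UTC: 06:45-12:30, 15:10-18:25 (subtract 1h to convert from UTC+1).
Pita in UTC: 06:00-07:55, 09:00-14:40 (add 4h to convert from UTC-4).
Callum in UTC: 06:00-15:05 (subtract 1h to convert from UTC+1).
Jamal in UTC: 06:00-17:30 (add 4h to convert from UTC-4).
Gabriel ∩ Grace: 06:20-07:40, 10:10-13:40, 14:30-15:40.
Gabriel ∩ Grace ∩ Hiro: 06:45-07:40, 10:10-12:30, 15:10-15:40.
Gabriel ∩ Grace ∩ Hiro ∩ Pita: 06:45-07:40, 10:10-12:30.
Gabriel ∩ Grace ∩ Hiro ∩ Pita ∩ Callum: 06:45-07:40, 10:10-12:30.
Gabriel ∩ Grace ∩ Hiro ∩ Pita ∩ Callum ∩ Jamal: 06:45-07:40, 10:10-12:30.
Those are the intersection windows.

06:45-07:40, 10:10-12:30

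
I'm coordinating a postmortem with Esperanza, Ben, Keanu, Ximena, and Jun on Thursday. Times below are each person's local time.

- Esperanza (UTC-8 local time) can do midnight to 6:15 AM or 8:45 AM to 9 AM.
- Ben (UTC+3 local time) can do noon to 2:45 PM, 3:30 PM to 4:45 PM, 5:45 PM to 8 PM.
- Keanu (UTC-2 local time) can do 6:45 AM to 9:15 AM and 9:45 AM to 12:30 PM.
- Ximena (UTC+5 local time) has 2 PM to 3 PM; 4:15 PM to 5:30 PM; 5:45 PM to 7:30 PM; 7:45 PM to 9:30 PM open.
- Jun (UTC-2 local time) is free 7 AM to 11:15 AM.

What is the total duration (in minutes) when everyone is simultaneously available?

90

Esperanza in UTC: 08:00-14:15, 16:45-17:00 (add 8h to convert from UTC-8).
Ben in UTC: 09:00-11:45, 12:30-13:45, 14:45-17:00 (subtract 3h to convert from UTC+3).
Keanu in UTC: 08:45-11:15, 11:45-14:30 (add 2h to convert from UTC-2).
Ximena in UTC: 09:00-10:00, 11:15-12:30, 12:45-14:30, 14:45-16:30 (subtract 5h to convert from UTC+5).
Jun in UTC: 09:00-13:15 (add 2h to convert from UTC-2).
Esperanza ∩ Ben: 09:00-11:45, 12:30-13:45, 16:45-17:00.
Esperanza ∩ Ben ∩ Keanu: 09:00-11:15, 12:30-13:45.
Esperanza ∩ Ben ∩ Keanu ∩ Ximena: 09:00-10:00, 12:45-13:45.
Esperanza ∩ Ben ∩ Keanu ∩ Ximena ∩ Jun: 09:00-10:00, 12:45-13:15.
Those are the intersection windows.
Summing the common windows: 60 + 30 = 90 minutes.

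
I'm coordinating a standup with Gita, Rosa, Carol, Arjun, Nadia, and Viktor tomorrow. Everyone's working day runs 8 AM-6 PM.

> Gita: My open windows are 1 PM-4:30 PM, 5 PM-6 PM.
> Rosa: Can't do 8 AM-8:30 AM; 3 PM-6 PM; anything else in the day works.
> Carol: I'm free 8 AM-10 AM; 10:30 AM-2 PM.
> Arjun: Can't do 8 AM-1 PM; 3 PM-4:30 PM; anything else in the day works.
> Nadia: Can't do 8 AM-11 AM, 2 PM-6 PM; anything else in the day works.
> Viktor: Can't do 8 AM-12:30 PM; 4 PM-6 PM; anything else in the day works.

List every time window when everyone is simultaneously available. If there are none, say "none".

Gita free: 13:00-16:30, 17:00-18:00.
Rosa free: 08:30-15:00 (invert busy blocks within the working day).
Carol free: 08:00-10:00, 10:30-14:00.
Arjun free: 13:00-15:00, 16:30-18:00 (invert busy blocks within the working day).
Nadia free: 11:00-14:00 (invert busy blocks within the working day).
Viktor free: 12:30-16:00 (invert busy blocks within the working day).
Gita ∩ Rosa: 13:00-15:00.
Gita ∩ Rosa ∩ Carol: 13:00-14:00.
Gita ∩ Rosa ∩ Carol ∩ Arjun: 13:00-14:00.
Gita ∩ Rosa ∩ Carol ∩ Arjun ∩ Nadia: 13:00-14:00.
Gita ∩ Rosa ∩ Carol ∩ Arjun ∩ Nadia ∩ Viktor: 13:00-14:00.

13:00-14:00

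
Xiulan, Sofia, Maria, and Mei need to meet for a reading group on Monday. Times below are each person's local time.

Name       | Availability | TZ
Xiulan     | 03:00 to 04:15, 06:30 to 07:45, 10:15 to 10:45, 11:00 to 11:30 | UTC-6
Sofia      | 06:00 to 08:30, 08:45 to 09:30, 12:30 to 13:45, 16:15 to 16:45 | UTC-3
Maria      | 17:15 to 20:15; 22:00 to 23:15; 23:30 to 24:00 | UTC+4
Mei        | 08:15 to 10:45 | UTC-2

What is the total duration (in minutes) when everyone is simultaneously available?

0

Xiulan in UTC: 09:00-10:15, 12:30-13:45, 16:15-16:45, 17:00-17:30 (add 6h to convert from UTC-6).
Sofia in UTC: 09:00-11:30, 11:45-12:30, 15:30-16:45, 19:15-19:45 (add 3h to convert from UTC-3).
Maria in UTC: 13:15-16:15, 18:00-19:15, 19:30-20:00 (subtract 4h to convert from UTC+4).
Mei in UTC: 10:15-12:45 (add 2h to convert from UTC-2).
Xiulan ∩ Sofia: 09:00-10:15, 16:15-16:45.
Xiulan ∩ Sofia ∩ Maria: ∅.
Xiulan ∩ Sofia ∩ Maria ∩ Mei: ∅.
There is no time when everyone is free.
There is no common window, so the total is 0 minutes.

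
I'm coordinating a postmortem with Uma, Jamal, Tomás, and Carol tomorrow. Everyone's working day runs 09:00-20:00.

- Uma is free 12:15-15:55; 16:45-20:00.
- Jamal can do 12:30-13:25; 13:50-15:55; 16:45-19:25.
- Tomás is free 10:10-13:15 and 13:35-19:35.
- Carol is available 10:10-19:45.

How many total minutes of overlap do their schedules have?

Uma ∩ Jamal: 12:30-13:25, 13:50-15:55, 16:45-19:25.
Uma ∩ Jamal ∩ Tomás: 12:30-13:15, 13:50-15:55, 16:45-19:25.
Uma ∩ Jamal ∩ Tomás ∩ Carol: 12:30-13:15, 13:50-15:55, 16:45-19:25.
Summing the common windows: 45 + 125 + 160 = 330 minutes.

330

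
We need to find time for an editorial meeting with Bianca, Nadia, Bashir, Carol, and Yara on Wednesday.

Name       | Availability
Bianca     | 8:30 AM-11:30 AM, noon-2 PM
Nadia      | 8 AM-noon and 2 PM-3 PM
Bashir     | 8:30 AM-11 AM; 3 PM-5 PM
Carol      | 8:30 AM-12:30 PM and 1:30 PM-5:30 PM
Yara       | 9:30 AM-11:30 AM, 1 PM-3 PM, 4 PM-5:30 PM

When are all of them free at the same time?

09:30-11:00

Bianca ∩ Nadia: 08:30-11:30.
Bianca ∩ Nadia ∩ Bashir: 08:30-11:00.
Bianca ∩ Nadia ∩ Bashir ∩ Carol: 08:30-11:00.
Bianca ∩ Nadia ∩ Bashir ∩ Carol ∩ Yara: 09:30-11:00.
Those are the intersection windows.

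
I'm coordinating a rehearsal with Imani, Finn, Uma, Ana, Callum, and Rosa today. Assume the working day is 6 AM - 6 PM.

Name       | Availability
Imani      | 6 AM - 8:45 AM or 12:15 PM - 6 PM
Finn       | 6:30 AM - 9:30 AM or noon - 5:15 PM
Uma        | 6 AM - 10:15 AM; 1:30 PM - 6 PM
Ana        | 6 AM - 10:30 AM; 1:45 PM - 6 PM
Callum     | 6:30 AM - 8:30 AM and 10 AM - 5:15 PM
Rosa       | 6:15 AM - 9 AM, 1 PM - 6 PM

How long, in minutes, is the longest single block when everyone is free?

Imani ∩ Finn: 06:30-08:45, 12:15-17:15.
Imani ∩ Finn ∩ Uma: 06:30-08:45, 13:30-17:15.
Imani ∩ Finn ∩ Uma ∩ Ana: 06:30-08:45, 13:45-17:15.
Imani ∩ Finn ∩ Uma ∩ Ana ∩ Callum: 06:30-08:30, 13:45-17:15.
Imani ∩ Finn ∩ Uma ∩ Ana ∩ Callum ∩ Rosa: 06:30-08:30, 13:45-17:15.
The longest is 13:45-17:15 at 210 minutes.

210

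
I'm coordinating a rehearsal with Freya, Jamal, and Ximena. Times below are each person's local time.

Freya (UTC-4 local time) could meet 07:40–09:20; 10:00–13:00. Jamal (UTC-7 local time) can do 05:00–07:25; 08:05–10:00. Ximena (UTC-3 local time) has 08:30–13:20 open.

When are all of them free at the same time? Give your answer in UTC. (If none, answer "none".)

12:00-13:20, 14:00-14:25, 15:05-16:20

Freya in UTC: 11:40-13:20, 14:00-17:00 (add 4h to convert from UTC-4).
Jamal in UTC: 12:00-14:25, 15:05-17:00 (add 7h to convert from UTC-7).
Ximena in UTC: 11:30-16:20 (add 3h to convert from UTC-3).
Freya ∩ Jamal: 12:00-13:20, 14:00-14:25, 15:05-17:00.
Freya ∩ Jamal ∩ Ximena: 12:00-13:20, 14:00-14:25, 15:05-16:20.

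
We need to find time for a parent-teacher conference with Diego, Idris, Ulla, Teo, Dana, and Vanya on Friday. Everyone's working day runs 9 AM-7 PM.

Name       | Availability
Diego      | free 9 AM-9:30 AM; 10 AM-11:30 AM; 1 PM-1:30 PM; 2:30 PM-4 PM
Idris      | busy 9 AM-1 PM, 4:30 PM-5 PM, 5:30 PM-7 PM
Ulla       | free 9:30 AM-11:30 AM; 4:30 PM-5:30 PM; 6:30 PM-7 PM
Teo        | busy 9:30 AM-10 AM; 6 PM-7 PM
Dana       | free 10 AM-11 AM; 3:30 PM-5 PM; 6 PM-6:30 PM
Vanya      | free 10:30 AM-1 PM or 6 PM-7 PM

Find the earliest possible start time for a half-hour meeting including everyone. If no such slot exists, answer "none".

Diego free: 09:00-09:30, 10:00-11:30, 13:00-13:30, 14:30-16:00.
Idris free: 13:00-16:30, 17:00-17:30 (invert busy blocks within the working day).
Ulla free: 09:30-11:30, 16:30-17:30, 18:30-19:00.
Teo free: 09:00-09:30, 10:00-18:00 (invert busy blocks within the working day).
Dana free: 10:00-11:00, 15:30-17:00, 18:00-18:30.
Vanya free: 10:30-13:00, 18:00-19:00.
Diego ∩ Idris: 13:00-13:30, 14:30-16:00.
Diego ∩ Idris ∩ Ulla: ∅.
Diego ∩ Idris ∩ Ulla ∩ Teo: ∅.
Diego ∩ Idris ∩ Ulla ∩ Teo ∩ Dana: ∅.
Diego ∩ Idris ∩ Ulla ∩ Teo ∩ Dana ∩ Vanya: ∅.
There is no time when everyone is free.
No common window is at least 30 minutes long.

none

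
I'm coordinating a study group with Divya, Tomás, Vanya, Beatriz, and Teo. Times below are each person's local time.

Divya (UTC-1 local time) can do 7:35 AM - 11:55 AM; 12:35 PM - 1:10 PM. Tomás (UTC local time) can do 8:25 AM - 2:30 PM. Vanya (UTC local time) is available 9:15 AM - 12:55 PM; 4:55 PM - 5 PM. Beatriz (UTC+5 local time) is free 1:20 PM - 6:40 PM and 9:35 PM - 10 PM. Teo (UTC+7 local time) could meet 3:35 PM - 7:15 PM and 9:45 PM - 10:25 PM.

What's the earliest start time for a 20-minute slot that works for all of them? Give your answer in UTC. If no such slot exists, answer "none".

09:15

Divya in UTC: 08:35-12:55, 13:35-14:10 (add 1h to convert from UTC-1).
Tomás in UTC: 08:25-14:30.
Vanya in UTC: 09:15-12:55, 16:55-17:00.
Beatriz in UTC: 08:20-13:40, 16:35-17:00 (subtract 5h to convert from UTC+5).
Teo in UTC: 08:35-12:15, 14:45-15:25 (subtract 7h to convert from UTC+7).
Divya ∩ Tomás: 08:35-12:55, 13:35-14:10.
Divya ∩ Tomás ∩ Vanya: 09:15-12:55.
Divya ∩ Tomás ∩ Vanya ∩ Beatriz: 09:15-12:55.
Divya ∩ Tomás ∩ Vanya ∩ Beatriz ∩ Teo: 09:15-12:15.
The first common window of at least 20 minutes is 09:15-12:15, so the earliest start is 09:15.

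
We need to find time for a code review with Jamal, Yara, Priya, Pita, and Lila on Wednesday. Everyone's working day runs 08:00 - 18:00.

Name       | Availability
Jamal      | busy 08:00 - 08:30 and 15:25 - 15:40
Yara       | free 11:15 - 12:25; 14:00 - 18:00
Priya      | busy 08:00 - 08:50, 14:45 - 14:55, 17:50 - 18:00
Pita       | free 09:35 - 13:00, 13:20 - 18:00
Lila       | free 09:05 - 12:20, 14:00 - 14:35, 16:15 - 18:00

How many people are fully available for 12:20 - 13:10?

Jamal free: 08:30-15:25, 15:40-18:00 (invert busy blocks within the working day).
Yara free: 11:15-12:25, 14:00-18:00.
Priya free: 08:50-14:45, 14:55-17:50 (invert busy blocks within the working day).
Pita free: 09:35-13:00, 13:20-18:00.
Lila free: 09:05-12:20, 14:00-14:35, 16:15-18:00.
Jamal and Priya can make the full 12:20-13:10 slot — that's 2.

2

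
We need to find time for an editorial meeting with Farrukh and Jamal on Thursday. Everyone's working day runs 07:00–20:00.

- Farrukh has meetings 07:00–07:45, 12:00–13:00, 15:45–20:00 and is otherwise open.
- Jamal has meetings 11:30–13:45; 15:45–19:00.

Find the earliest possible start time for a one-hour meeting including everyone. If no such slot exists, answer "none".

07:45

Farrukh free: 07:45-12:00, 13:00-15:45 (invert busy blocks within the working day).
Jamal free: 07:00-11:30, 13:45-15:45, 19:00-20:00 (invert busy blocks within the working day).
Farrukh ∩ Jamal: 07:45-11:30, 13:45-15:45.
The first common window of at least 60 minutes is 07:45-11:30, so the earliest start is 07:45.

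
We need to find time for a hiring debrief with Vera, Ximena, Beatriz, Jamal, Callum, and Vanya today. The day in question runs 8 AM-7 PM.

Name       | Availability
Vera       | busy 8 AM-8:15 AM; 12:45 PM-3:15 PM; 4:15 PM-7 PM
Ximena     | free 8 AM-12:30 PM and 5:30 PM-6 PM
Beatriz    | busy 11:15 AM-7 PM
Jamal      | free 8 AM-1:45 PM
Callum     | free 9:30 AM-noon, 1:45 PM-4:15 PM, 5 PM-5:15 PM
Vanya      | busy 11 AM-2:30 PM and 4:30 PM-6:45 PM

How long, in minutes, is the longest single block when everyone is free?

Vera free: 08:15-12:45, 15:15-16:15 (invert busy blocks within the working day).
Ximena free: 08:00-12:30, 17:30-18:00.
Beatriz free: 08:00-11:15 (invert busy blocks within the working day).
Jamal free: 08:00-13:45.
Callum free: 09:30-12:00, 13:45-16:15, 17:00-17:15.
Vanya free: 08:00-11:00, 14:30-16:30, 18:45-19:00 (invert busy blocks within the working day).
Vera ∩ Ximena: 08:15-12:30.
Vera ∩ Ximena ∩ Beatriz: 08:15-11:15.
Vera ∩ Ximena ∩ Beatriz ∩ Jamal: 08:15-11:15.
Vera ∩ Ximena ∩ Beatriz ∩ Jamal ∩ Callum: 09:30-11:15.
Vera ∩ Ximena ∩ Beatriz ∩ Jamal ∩ Callum ∩ Vanya: 09:30-11:00.
Those are the intersection windows.
The longest is 09:30-11:00 at 90 minutes.

90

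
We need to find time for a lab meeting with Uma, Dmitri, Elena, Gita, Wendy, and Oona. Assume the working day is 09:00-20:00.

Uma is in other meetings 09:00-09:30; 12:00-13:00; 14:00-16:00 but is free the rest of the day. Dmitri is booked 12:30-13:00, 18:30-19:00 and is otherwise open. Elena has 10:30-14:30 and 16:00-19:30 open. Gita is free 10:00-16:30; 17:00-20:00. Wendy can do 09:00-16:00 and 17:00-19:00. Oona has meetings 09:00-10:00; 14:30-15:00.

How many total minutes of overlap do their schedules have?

Uma free: 09:30-12:00, 13:00-14:00, 16:00-20:00 (invert busy blocks within the working day).
Dmitri free: 09:00-12:30, 13:00-18:30, 19:00-20:00 (invert busy blocks within the working day).
Elena free: 10:30-14:30, 16:00-19:30.
Gita free: 10:00-16:30, 17:00-20:00.
Wendy free: 09:00-16:00, 17:00-19:00.
Oona free: 10:00-14:30, 15:00-20:00 (invert busy blocks within the working day).
Uma ∩ Dmitri: 09:30-12:00, 13:00-14:00, 16:00-18:30, 19:00-20:00.
Uma ∩ Dmitri ∩ Elena: 10:30-12:00, 13:00-14:00, 16:00-18:30, 19:00-19:30.
Uma ∩ Dmitri ∩ Elena ∩ Gita: 10:30-12:00, 13:00-14:00, 16:00-16:30, 17:00-18:30, 19:00-19:30.
Uma ∩ Dmitri ∩ Elena ∩ Gita ∩ Wendy: 10:30-12:00, 13:00-14:00, 17:00-18:30.
Uma ∩ Dmitri ∩ Elena ∩ Gita ∩ Wendy ∩ Oona: 10:30-12:00, 13:00-14:00, 17:00-18:30.
So the common availability across everyone is 10:30-12:00, 13:00-14:00, 17:00-18:30.
Summing the common windows: 90 + 60 + 90 = 240 minutes.

240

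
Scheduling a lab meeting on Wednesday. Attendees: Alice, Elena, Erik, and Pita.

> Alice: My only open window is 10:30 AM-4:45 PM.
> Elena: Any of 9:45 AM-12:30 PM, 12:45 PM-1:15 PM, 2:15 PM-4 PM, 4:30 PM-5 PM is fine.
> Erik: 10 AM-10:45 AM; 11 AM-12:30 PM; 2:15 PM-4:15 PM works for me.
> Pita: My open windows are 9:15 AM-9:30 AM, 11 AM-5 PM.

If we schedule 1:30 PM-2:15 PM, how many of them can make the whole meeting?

Alice and Pita can make the full 13:30-14:15 slot — that's 2.

2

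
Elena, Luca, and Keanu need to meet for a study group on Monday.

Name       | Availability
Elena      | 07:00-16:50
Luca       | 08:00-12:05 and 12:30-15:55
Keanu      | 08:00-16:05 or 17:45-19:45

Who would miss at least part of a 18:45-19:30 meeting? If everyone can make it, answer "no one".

Elena: not fully free for 18:45-19:30. Luca: not fully free for 18:45-19:30. Keanu: free for 18:45-19:30.

Elena, Luca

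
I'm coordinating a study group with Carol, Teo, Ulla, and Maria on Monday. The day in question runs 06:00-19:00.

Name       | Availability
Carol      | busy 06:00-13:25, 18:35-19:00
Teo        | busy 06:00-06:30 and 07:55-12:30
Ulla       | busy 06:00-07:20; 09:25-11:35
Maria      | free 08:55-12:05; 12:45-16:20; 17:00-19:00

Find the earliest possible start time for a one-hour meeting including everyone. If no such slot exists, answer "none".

13:25

Carol free: 13:25-18:35 (invert busy blocks within the working day).
Teo free: 06:30-07:55, 12:30-19:00 (invert busy blocks within the working day).
Ulla free: 07:20-09:25, 11:35-19:00 (invert busy blocks within the working day).
Maria free: 08:55-12:05, 12:45-16:20, 17:00-19:00.
Carol ∩ Teo: 13:25-18:35.
Carol ∩ Teo ∩ Ulla: 13:25-18:35.
Carol ∩ Teo ∩ Ulla ∩ Maria: 13:25-16:20, 17:00-18:35.
The first common window of at least 60 minutes is 13:25-16:20, so the earliest start is 13:25.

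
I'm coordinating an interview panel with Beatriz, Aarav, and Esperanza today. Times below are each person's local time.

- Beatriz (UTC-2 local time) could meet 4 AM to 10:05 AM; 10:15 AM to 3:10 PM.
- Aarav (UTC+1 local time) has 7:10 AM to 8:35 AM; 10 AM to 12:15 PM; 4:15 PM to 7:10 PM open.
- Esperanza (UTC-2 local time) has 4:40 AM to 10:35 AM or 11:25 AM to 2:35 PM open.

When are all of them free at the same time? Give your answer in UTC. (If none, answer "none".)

06:40-07:35, 09:00-11:15, 15:15-16:35

Beatriz in UTC: 06:00-12:05, 12:15-17:10 (add 2h to convert from UTC-2).
Aarav in UTC: 06:10-07:35, 09:00-11:15, 15:15-18:10 (subtract 1h to convert from UTC+1).
Esperanza in UTC: 06:40-12:35, 13:25-16:35 (add 2h to convert from UTC-2).
Beatriz ∩ Aarav: 06:10-07:35, 09:00-11:15, 15:15-17:10.
Beatriz ∩ Aarav ∩ Esperanza: 06:40-07:35, 09:00-11:15, 15:15-16:35.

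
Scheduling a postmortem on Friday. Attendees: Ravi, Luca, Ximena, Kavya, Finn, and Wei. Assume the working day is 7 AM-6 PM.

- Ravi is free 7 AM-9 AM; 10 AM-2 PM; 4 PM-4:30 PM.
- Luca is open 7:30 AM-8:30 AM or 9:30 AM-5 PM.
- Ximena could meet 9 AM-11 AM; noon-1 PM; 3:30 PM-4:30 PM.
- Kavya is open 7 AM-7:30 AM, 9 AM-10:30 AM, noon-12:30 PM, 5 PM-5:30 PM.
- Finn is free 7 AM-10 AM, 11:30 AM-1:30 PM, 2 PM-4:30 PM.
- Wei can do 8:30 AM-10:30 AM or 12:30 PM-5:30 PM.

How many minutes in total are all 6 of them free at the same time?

Ravi ∩ Luca: 07:30-08:30, 10:00-14:00, 16:00-16:30.
Ravi ∩ Luca ∩ Ximena: 10:00-11:00, 12:00-13:00, 16:00-16:30.
Ravi ∩ Luca ∩ Ximena ∩ Kavya: 10:00-10:30, 12:00-12:30.
Ravi ∩ Luca ∩ Ximena ∩ Kavya ∩ Finn: 12:00-12:30.
Ravi ∩ Luca ∩ Ximena ∩ Kavya ∩ Finn ∩ Wei: ∅.
There is no time when everyone is free.
There is no common window, so the total is 0 minutes.

0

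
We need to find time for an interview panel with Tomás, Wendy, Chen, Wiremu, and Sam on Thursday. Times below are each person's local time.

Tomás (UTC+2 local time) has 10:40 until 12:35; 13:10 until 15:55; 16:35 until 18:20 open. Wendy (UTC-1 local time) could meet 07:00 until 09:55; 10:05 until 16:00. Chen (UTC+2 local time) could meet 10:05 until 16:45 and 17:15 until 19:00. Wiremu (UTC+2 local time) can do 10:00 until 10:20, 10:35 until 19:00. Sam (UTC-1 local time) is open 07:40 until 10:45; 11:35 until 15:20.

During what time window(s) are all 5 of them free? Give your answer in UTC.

Tomás in UTC: 08:40-10:35, 11:10-13:55, 14:35-16:20 (subtract 2h to convert from UTC+2).
Wendy in UTC: 08:00-10:55, 11:05-17:00 (add 1h to convert from UTC-1).
Chen in UTC: 08:05-14:45, 15:15-17:00 (subtract 2h to convert from UTC+2).
Wiremu in UTC: 08:00-08:20, 08:35-17:00 (subtract 2h to convert from UTC+2).
Sam in UTC: 08:40-11:45, 12:35-16:20 (add 1h to convert from UTC-1).
Tomás ∩ Wendy: 08:40-10:35, 11:10-13:55, 14:35-16:20.
Tomás ∩ Wendy ∩ Chen: 08:40-10:35, 11:10-13:55, 14:35-14:45, 15:15-16:20.
Tomás ∩ Wendy ∩ Chen ∩ Wiremu: 08:40-10:35, 11:10-13:55, 14:35-14:45, 15:15-16:20.
Tomás ∩ Wendy ∩ Chen ∩ Wiremu ∩ Sam: 08:40-10:35, 11:10-11:45, 12:35-13:55, 14:35-14:45, 15:15-16:20.

08:40-10:35, 11:10-11:45, 12:35-13:55, 14:35-14:45, 15:15-16:20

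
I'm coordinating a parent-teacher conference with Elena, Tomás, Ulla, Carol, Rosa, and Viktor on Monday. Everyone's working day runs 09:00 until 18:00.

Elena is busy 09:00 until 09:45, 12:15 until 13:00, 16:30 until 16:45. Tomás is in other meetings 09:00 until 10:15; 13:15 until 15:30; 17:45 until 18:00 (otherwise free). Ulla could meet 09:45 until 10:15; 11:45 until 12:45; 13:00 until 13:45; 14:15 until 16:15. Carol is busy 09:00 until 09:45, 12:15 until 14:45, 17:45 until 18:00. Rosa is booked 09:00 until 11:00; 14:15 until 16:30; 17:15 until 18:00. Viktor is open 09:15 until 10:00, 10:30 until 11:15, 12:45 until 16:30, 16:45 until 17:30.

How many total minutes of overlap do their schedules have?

Elena free: 09:45-12:15, 13:00-16:30, 16:45-18:00 (invert busy blocks within the working day).
Tomás free: 10:15-13:15, 15:30-17:45 (invert busy blocks within the working day).
Ulla free: 09:45-10:15, 11:45-12:45, 13:00-13:45, 14:15-16:15.
Carol free: 09:45-12:15, 14:45-17:45 (invert busy blocks within the working day).
Rosa free: 11:00-14:15, 16:30-17:15 (invert busy blocks within the working day).
Viktor free: 09:15-10:00, 10:30-11:15, 12:45-16:30, 16:45-17:30.
Elena ∩ Tomás: 10:15-12:15, 13:00-13:15, 15:30-16:30, 16:45-17:45.
Elena ∩ Tomás ∩ Ulla: 11:45-12:15, 13:00-13:15, 15:30-16:15.
Elena ∩ Tomás ∩ Ulla ∩ Carol: 11:45-12:15, 15:30-16:15.
Elena ∩ Tomás ∩ Ulla ∩ Carol ∩ Rosa: 11:45-12:15.
Elena ∩ Tomás ∩ Ulla ∩ Carol ∩ Rosa ∩ Viktor: ∅.
There is no time when everyone is free.
There is no common window, so the total is 0 minutes.

0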